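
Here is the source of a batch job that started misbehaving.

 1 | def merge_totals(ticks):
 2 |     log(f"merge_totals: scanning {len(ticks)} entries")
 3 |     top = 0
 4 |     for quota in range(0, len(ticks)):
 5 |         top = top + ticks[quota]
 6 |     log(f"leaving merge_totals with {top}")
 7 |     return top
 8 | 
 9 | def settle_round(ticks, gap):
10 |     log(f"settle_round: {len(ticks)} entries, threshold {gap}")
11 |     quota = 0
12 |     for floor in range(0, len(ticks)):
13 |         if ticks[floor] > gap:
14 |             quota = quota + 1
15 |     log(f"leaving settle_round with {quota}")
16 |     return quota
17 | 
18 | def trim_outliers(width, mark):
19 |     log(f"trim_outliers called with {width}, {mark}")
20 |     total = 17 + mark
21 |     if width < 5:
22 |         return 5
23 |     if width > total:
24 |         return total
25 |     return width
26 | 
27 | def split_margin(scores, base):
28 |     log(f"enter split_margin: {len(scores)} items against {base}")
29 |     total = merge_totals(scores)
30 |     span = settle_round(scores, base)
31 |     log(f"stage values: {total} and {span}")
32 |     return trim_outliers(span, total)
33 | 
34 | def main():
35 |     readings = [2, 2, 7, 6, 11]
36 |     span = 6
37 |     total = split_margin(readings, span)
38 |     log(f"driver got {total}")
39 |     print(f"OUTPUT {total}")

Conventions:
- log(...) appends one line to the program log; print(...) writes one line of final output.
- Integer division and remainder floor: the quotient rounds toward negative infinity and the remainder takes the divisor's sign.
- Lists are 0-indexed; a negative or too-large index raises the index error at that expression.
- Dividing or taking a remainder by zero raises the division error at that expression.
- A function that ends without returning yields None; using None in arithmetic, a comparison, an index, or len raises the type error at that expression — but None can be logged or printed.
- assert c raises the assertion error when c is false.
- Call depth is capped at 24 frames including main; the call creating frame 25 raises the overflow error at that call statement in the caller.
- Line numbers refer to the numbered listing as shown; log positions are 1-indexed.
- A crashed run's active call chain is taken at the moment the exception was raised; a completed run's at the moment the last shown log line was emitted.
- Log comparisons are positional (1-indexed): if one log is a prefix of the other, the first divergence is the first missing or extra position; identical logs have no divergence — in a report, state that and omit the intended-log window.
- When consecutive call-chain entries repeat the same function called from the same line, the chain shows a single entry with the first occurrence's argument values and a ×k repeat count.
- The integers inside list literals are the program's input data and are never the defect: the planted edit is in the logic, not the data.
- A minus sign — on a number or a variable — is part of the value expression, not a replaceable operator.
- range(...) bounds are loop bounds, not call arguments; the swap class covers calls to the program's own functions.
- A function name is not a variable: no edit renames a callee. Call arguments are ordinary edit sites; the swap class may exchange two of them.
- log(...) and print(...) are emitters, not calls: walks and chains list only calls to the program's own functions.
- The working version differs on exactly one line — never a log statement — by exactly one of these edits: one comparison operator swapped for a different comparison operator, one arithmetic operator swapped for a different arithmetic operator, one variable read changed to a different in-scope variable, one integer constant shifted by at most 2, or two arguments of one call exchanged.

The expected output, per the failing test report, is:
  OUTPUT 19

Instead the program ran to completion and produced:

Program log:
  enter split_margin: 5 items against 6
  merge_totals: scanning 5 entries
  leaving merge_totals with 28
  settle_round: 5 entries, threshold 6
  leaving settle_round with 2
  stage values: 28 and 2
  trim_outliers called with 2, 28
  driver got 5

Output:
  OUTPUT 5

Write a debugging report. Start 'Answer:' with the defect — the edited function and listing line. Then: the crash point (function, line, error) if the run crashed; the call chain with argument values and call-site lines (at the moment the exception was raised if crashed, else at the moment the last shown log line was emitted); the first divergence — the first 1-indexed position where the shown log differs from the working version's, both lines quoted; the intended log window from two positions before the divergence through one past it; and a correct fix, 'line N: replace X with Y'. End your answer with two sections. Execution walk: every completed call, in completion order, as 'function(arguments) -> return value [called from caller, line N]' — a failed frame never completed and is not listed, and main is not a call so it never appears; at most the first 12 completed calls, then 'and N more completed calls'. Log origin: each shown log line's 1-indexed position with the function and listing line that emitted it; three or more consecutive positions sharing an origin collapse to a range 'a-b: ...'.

Answer: the defect is in split_margin at line 32.
Key fact: Everything matches until log position 7, which reads 'trim_outliers called with 2, 28' in place of 'trim_outliers called with 28, 2'.
Call chain: main.
First divergence: at position 7 the run shows 'trim_outliers called with 2, 28' where the working version logs 'trim_outliers called with 28, 2'.
Intended log window:
  5: leaving settle_round with 2
  6: stage values: 28 and 2
  7: trim_outliers called with 28, 2
  8: driver got 19
Execution walk:
  merge_totals([2, 2, 7, 6, 11]) -> 28  [called from split_margin, line 29]
  settle_round([2, 2, 7, 6, 11], 6) -> 2  [called from split_margin, line 30]
  trim_outliers(2, 28) -> 5  [called from split_margin, line 32]
  split_margin([2, 2, 7, 6, 11], 6) -> 5  [called from main, line 37]
Origin of each log line:
  1: logged in split_margin at line 28
  2: logged in merge_totals at line 2
  3: logged in merge_totals at line 6
  4: logged in settle_round at line 10
  5: logged in settle_round at line 15
  6: logged in split_margin at line 31
  7: logged in trim_outliers at line 19
  8: logged in main at line 38
A correct fix: line 32: replace `trim_outliers(span, total)` with `trim_outliers(total, span)`.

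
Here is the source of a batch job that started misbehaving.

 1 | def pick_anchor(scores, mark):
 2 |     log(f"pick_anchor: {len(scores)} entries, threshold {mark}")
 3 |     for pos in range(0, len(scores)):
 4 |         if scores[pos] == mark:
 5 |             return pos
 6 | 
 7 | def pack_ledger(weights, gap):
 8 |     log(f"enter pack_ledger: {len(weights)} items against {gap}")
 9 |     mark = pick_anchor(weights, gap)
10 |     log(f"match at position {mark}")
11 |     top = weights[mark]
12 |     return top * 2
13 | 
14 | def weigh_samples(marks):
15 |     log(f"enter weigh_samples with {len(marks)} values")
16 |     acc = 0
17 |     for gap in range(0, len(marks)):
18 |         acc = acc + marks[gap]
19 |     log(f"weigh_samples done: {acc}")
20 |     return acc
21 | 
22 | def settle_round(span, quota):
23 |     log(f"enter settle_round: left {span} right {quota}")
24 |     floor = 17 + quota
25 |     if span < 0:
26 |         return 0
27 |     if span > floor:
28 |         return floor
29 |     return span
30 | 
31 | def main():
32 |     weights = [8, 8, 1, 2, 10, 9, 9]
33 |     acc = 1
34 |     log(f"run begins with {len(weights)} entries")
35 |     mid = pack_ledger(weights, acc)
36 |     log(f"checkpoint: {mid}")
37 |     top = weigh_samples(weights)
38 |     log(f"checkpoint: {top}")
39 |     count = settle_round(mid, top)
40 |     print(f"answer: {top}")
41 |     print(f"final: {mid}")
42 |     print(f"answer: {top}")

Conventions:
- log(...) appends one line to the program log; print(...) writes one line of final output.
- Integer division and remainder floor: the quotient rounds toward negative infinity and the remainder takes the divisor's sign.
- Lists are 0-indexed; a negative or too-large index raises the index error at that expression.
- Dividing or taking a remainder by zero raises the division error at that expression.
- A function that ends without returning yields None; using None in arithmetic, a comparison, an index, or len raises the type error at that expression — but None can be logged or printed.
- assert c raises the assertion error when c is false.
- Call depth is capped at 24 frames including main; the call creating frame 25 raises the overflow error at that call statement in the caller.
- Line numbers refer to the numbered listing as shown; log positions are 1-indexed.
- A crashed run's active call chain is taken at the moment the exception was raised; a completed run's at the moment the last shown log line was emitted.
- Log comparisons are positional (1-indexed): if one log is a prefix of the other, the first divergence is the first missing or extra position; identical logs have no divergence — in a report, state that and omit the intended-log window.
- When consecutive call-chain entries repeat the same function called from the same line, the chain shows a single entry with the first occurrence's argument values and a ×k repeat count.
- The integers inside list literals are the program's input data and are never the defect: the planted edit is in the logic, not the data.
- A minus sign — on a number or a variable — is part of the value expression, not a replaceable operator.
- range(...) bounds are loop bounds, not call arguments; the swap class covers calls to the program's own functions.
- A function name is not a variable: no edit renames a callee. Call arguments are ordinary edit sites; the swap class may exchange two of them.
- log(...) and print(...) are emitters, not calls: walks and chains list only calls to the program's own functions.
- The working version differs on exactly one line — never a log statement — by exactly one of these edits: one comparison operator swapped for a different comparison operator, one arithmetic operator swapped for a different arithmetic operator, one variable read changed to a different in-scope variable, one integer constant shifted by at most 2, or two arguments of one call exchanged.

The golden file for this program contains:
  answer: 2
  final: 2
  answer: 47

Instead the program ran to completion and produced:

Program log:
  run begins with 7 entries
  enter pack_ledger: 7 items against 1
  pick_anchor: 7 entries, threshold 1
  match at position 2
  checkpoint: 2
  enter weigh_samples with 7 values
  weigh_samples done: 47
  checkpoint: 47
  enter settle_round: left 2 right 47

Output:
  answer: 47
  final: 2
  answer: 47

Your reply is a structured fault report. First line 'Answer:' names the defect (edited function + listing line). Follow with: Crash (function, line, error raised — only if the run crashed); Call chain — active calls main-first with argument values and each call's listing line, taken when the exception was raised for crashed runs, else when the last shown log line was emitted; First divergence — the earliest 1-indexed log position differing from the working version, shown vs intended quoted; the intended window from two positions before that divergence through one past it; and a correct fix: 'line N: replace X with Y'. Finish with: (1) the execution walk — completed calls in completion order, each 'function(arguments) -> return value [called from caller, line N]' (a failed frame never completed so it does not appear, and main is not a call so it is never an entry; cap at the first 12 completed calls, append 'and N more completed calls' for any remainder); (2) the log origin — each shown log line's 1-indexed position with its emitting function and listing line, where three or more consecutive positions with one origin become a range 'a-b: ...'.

Answer: the defect is in main at line 40.
Key fact: Log streams are identical — the defect surfaces only in the printed output.
Call chain: main -> settle_round(2, 47) (called at line 39).
First divergence: none — the logs agree in full.
Execution walk:
  pick_anchor([8, 8, 1, 2, 10, 9, 9], 1) -> 2  [called from pack_ledger, line 9]
  pack_ledger([8, 8, 1, 2, 10, 9, 9], 1) -> 2  [called from main, line 35]
  weigh_samples([8, 8, 1, 2, 10, 9, 9]) -> 47  [called from main, line 37]
  settle_round(2, 47) -> 2  [called from main, line 39]
Origin of each log line:
  1: from main, line 34
  2: from pack_ledger, line 8
  3: from pick_anchor, line 2
  4: from pack_ledger, line 10
  5: from main, line 36
  6: from weigh_samples, line 15
  7: from weigh_samples, line 19
  8: from main, line 38
  9: from settle_round, line 23
A correct fix: line 40: replace `top` with `count`.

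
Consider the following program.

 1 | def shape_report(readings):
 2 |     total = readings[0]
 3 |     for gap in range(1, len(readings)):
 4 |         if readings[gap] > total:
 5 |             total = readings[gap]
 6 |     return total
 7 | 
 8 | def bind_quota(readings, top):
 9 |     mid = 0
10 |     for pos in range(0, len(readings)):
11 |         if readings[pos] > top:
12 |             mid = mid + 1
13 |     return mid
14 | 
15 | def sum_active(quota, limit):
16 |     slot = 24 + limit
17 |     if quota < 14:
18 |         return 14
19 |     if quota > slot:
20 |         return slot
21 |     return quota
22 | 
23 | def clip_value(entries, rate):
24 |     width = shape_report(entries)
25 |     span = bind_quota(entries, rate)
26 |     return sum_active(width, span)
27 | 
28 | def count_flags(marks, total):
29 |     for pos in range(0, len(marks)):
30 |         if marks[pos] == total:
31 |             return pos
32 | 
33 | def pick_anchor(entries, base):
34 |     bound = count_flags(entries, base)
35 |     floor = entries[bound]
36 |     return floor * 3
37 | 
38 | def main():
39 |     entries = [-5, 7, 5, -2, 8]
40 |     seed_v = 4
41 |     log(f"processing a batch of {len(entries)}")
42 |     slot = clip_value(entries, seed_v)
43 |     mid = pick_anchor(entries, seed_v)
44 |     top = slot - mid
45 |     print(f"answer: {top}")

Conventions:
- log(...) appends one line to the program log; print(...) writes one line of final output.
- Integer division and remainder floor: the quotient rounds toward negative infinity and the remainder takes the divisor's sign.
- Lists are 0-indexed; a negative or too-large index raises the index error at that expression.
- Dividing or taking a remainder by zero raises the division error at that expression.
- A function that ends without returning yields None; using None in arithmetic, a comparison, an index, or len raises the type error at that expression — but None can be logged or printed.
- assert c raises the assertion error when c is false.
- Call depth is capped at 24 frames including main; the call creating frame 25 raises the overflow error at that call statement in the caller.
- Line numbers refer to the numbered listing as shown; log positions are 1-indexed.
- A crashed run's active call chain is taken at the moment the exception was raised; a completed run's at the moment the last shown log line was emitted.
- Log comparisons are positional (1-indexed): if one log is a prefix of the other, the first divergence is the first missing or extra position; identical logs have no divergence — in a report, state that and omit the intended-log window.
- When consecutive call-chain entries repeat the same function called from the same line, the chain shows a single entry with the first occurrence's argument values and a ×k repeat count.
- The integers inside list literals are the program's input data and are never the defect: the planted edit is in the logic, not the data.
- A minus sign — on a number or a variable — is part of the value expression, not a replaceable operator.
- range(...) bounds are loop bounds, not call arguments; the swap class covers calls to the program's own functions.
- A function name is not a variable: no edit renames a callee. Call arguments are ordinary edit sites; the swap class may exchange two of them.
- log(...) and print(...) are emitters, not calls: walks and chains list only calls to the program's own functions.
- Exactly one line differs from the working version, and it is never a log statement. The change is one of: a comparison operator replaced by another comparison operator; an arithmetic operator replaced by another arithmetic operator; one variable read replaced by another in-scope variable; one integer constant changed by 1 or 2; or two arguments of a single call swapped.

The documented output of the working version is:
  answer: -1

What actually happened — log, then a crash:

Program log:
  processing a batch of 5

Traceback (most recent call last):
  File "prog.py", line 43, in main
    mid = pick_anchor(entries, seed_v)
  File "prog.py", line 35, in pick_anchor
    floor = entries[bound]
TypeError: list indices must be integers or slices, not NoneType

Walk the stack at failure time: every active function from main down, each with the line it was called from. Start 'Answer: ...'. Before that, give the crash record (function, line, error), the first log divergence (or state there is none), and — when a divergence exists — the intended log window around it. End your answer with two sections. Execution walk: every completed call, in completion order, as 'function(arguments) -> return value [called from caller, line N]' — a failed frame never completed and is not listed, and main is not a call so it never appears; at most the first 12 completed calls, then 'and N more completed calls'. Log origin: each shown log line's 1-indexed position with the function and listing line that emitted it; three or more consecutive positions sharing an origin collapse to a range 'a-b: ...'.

Answer: main -> pick_anchor (called at line 43).
Key observation: All emitted log lines are correct; the crash alone marks the defect.
Crash: pick_anchor, line 35, TypeError.
First divergence: none — the logs agree in full.
Execution walk:
  shape_report([-5, 7, 5, -2, 8]) -> 8  [called from clip_value, line 24]
  bind_quota([-5, 7, 5, -2, 8], 4) -> 3  [called from clip_value, line 25]
  sum_active(8, 3) -> 14  [called from clip_value, line 26]
  clip_value([-5, 7, 5, -2, 8], 4) -> 14  [called from main, line 42]
  count_flags([-5, 7, 5, -2, 8], 4) -> None  [called from pick_anchor, line 34]
Log line origins:
  1 — main, line 41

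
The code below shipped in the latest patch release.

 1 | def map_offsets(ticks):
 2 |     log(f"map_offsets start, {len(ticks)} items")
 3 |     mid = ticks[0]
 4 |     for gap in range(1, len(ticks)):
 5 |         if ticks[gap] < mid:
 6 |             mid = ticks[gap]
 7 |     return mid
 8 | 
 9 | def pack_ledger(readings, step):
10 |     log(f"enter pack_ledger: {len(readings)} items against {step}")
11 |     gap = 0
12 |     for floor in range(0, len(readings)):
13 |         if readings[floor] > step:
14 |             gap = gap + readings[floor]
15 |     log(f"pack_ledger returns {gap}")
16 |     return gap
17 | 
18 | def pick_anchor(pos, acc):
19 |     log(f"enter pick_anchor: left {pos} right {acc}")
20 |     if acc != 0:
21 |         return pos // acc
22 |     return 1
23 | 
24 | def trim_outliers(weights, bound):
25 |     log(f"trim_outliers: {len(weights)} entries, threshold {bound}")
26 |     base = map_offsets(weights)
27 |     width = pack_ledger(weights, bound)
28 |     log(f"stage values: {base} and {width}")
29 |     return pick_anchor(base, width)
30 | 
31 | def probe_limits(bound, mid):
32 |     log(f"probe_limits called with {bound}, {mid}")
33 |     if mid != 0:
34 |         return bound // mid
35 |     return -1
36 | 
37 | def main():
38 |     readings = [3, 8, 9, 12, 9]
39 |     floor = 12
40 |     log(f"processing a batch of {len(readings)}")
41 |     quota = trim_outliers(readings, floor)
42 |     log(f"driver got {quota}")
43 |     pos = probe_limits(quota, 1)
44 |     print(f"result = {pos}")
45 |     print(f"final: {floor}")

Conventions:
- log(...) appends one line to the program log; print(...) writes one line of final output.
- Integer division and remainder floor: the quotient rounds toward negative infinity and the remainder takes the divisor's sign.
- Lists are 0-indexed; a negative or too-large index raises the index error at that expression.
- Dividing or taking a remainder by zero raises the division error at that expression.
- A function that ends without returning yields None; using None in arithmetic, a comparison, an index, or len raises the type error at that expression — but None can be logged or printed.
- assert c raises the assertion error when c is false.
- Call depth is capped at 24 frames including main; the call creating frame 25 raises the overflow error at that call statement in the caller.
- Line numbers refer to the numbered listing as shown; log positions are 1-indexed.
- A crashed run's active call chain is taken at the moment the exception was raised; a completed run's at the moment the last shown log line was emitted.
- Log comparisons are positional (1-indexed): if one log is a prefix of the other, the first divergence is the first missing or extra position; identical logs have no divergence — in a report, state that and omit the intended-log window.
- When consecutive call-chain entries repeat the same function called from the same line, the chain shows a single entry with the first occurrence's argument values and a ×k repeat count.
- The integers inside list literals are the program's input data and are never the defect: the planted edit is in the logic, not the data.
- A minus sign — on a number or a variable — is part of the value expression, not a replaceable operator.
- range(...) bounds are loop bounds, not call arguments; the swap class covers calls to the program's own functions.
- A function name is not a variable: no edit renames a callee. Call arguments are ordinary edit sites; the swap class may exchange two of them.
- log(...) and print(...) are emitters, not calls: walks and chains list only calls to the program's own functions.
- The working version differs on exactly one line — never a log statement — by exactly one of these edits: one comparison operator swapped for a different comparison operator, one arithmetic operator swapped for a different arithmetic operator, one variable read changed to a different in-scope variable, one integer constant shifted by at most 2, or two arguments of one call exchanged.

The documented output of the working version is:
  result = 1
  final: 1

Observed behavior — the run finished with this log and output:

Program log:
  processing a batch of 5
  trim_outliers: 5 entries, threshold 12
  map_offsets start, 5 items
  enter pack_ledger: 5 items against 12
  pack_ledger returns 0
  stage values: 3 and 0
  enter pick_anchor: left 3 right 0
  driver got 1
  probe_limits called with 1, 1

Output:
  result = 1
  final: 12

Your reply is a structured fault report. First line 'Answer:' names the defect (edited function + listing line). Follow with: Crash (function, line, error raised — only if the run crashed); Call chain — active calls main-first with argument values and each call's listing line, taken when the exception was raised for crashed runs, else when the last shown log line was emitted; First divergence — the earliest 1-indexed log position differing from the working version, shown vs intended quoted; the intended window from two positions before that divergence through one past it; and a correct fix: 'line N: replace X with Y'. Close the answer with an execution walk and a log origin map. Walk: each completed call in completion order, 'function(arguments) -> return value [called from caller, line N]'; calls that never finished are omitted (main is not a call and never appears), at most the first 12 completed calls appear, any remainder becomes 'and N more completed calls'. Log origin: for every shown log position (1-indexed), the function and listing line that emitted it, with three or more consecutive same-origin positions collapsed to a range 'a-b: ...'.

Answer: the defect is in main at line 45.
The tell: The two runs log identically and part ways only at the printed values.
Call chain: main -> probe_limits(1, 1) (called at line 43).
First divergence: none — the logs agree in full.
Execution walk:
  map_offsets([3, 8, 9, 12, 9]) -> 3  [called from trim_outliers, line 26]
  pack_ledger([3, 8, 9, 12, 9], 12) -> 0  [called from trim_outliers, line 27]
  pick_anchor(3, 0) -> 1  [called from trim_outliers, line 29]
  trim_outliers([3, 8, 9, 12, 9], 12) -> 1  [called from main, line 41]
  probe_limits(1, 1) -> 1  [called from main, line 43]
Log line origins:
  1 — main, line 40
  2 — trim_outliers, line 25
  3 — map_offsets, line 2
  4 — pack_ledger, line 10
  5 — pack_ledger, line 15
  6 — trim_outliers, line 28
  7 — pick_anchor, line 19
  8 — main, line 42
  9 — probe_limits, line 32
A correct fix: line 45: replace `floor` with `quota`.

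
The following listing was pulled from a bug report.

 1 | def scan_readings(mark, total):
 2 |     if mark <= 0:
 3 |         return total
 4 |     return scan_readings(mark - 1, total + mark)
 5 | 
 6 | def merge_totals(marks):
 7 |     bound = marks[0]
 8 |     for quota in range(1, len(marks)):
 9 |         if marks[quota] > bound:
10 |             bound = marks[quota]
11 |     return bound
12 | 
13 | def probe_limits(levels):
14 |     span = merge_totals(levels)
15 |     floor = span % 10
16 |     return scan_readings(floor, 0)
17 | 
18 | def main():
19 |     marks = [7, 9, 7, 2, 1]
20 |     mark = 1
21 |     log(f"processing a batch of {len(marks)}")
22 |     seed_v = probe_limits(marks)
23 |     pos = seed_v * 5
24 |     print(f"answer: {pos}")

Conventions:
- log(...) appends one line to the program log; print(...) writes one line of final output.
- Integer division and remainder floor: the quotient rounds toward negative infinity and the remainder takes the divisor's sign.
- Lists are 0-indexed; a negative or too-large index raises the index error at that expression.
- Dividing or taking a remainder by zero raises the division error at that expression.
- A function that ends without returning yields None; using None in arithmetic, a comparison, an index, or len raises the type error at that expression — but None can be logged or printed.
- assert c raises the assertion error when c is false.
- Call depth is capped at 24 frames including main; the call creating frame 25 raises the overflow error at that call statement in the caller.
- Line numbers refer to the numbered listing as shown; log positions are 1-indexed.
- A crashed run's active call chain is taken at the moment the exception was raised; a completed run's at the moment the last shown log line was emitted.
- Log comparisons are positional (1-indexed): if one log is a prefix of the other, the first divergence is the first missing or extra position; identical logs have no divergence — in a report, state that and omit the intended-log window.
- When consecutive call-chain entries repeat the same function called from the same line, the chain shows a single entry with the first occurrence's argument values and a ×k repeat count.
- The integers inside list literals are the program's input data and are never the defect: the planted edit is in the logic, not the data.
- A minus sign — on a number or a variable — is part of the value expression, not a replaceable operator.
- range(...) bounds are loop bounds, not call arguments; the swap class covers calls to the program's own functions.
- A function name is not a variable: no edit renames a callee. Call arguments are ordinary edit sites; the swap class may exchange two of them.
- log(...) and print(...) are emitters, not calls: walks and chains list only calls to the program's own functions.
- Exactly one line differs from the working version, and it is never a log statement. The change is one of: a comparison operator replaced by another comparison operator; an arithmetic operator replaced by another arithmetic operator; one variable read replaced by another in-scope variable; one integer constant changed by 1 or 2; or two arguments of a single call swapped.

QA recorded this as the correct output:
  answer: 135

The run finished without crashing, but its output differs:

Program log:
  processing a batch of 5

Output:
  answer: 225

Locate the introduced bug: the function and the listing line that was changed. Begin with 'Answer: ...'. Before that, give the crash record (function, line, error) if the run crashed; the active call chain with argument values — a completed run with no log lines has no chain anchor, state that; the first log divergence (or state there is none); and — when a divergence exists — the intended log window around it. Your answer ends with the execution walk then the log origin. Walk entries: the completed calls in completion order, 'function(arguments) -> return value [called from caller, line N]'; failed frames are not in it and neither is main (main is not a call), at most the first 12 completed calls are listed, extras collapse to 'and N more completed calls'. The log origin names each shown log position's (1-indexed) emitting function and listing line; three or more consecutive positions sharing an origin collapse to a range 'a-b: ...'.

Answer: the defect is in main at line 23.
Key observation: No log line changed; the fault shows up purely in the output.
Call chain: main.
First divergence: there is none — every log position agrees.
Execution walk:
  merge_totals([7, 9, 7, 2, 1]) -> 9  [called from probe_limits, line 14]
  scan_readings(0, 45) -> 45  [called from scan_readings, line 4]
  scan_readings(1, 44) -> 45  [called from scan_readings, line 4]
  scan_readings(2, 42) -> 45  [called from scan_readings, line 4]
  scan_readings(3, 39) -> 45  [called from scan_readings, line 4]
  scan_readings(4, 35) -> 45  [called from scan_readings, line 4]
  scan_readings(5, 30) -> 45  [called from scan_readings, line 4]
  scan_readings(6, 24) -> 45  [called from scan_readings, line 4]
  scan_readings(7, 17) -> 45  [called from scan_readings, line 4]
  scan_readings(8, 9) -> 45  [called from scan_readings, line 4]
  scan_readings(9, 0) -> 45  [called from probe_limits, line 16]
  probe_limits([7, 9, 7, 2, 1]) -> 45  [called from main, line 22]
Log origin:
  1: logged in main at line 21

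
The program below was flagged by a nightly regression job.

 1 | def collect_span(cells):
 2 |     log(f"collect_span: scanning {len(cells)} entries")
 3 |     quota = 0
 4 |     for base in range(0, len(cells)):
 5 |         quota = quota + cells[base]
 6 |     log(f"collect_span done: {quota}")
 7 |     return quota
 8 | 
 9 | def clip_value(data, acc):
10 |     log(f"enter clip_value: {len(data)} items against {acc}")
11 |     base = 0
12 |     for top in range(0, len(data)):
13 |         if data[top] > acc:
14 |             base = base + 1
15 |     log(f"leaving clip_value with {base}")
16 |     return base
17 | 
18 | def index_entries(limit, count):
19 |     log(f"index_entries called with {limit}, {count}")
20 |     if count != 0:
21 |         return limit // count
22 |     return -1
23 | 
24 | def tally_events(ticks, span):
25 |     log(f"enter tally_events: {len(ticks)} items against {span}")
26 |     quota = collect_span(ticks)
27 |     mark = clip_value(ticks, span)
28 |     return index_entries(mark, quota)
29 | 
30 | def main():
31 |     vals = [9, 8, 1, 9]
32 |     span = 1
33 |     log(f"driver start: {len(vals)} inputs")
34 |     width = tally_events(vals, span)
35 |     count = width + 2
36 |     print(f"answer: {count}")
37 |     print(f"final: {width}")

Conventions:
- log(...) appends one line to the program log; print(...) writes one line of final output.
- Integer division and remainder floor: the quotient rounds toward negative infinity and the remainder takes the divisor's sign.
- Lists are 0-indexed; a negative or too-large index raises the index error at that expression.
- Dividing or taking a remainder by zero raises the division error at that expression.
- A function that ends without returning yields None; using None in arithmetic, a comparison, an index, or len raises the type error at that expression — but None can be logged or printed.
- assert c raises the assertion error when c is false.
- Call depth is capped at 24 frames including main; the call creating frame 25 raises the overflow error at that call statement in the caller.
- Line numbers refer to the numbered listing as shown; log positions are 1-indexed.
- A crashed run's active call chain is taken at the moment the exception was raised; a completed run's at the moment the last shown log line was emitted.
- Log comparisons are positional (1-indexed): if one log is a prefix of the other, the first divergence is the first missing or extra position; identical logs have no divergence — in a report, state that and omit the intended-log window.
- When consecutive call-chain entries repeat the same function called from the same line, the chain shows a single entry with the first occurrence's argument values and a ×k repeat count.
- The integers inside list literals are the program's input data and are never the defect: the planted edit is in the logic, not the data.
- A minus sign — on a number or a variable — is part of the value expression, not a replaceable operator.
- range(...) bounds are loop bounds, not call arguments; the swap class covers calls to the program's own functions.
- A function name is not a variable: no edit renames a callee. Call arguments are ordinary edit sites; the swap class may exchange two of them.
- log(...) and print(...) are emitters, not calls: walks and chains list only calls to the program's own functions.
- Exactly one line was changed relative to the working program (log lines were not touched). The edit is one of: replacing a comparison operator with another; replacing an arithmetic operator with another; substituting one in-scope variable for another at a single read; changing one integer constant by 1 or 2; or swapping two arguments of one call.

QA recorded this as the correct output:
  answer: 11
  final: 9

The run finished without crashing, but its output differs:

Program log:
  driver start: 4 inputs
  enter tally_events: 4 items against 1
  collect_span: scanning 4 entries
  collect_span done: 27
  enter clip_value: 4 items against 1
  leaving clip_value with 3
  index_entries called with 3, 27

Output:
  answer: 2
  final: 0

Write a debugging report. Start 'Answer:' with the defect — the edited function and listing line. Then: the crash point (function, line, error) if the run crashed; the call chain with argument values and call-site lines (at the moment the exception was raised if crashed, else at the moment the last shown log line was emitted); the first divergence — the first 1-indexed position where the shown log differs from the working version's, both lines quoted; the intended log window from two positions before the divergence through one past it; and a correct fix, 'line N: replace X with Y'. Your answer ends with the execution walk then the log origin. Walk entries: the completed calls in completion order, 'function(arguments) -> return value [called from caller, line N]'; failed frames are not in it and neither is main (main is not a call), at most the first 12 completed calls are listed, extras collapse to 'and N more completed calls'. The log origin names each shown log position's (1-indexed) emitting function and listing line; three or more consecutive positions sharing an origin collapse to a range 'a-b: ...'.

Answer: the defect is in tally_events at line 28.
Key observation: Position 7 is the first bad log line: 'index_entries called with 3, 27' should read 'index_entries called with 27, 3'.
Call chain: main -> tally_events([9, 8, 1, 9], 1) (called at line 34) -> index_entries(3, 27) (called at line 28).
First divergence: position 7 — shown 'index_entries called with 3, 27', intended 'index_entries called with 27, 3'.
Intended log window:
  5: enter clip_value: 4 items against 1
  6: leaving clip_value with 3
  7: index_entries called with 27, 3
Execution walk:
  collect_span([9, 8, 1, 9]) -> 27  [called from tally_events, line 26]
  clip_value([9, 8, 1, 9], 1) -> 3  [called from tally_events, line 27]
  index_entries(3, 27) -> 0  [called from tally_events, line 28]
  tally_events([9, 8, 1, 9], 1) -> 0  [called from main, line 34]
Log origin:
  1 — main, line 33
  2 — tally_events, line 25
  3 — collect_span, line 2
  4 — collect_span, line 6
  5 — clip_value, line 10
  6 — clip_value, line 15
  7 — index_entries, line 19
A correct fix: line 28: replace `index_entries(mark, quota)` with `index_entries(quota, mark)`.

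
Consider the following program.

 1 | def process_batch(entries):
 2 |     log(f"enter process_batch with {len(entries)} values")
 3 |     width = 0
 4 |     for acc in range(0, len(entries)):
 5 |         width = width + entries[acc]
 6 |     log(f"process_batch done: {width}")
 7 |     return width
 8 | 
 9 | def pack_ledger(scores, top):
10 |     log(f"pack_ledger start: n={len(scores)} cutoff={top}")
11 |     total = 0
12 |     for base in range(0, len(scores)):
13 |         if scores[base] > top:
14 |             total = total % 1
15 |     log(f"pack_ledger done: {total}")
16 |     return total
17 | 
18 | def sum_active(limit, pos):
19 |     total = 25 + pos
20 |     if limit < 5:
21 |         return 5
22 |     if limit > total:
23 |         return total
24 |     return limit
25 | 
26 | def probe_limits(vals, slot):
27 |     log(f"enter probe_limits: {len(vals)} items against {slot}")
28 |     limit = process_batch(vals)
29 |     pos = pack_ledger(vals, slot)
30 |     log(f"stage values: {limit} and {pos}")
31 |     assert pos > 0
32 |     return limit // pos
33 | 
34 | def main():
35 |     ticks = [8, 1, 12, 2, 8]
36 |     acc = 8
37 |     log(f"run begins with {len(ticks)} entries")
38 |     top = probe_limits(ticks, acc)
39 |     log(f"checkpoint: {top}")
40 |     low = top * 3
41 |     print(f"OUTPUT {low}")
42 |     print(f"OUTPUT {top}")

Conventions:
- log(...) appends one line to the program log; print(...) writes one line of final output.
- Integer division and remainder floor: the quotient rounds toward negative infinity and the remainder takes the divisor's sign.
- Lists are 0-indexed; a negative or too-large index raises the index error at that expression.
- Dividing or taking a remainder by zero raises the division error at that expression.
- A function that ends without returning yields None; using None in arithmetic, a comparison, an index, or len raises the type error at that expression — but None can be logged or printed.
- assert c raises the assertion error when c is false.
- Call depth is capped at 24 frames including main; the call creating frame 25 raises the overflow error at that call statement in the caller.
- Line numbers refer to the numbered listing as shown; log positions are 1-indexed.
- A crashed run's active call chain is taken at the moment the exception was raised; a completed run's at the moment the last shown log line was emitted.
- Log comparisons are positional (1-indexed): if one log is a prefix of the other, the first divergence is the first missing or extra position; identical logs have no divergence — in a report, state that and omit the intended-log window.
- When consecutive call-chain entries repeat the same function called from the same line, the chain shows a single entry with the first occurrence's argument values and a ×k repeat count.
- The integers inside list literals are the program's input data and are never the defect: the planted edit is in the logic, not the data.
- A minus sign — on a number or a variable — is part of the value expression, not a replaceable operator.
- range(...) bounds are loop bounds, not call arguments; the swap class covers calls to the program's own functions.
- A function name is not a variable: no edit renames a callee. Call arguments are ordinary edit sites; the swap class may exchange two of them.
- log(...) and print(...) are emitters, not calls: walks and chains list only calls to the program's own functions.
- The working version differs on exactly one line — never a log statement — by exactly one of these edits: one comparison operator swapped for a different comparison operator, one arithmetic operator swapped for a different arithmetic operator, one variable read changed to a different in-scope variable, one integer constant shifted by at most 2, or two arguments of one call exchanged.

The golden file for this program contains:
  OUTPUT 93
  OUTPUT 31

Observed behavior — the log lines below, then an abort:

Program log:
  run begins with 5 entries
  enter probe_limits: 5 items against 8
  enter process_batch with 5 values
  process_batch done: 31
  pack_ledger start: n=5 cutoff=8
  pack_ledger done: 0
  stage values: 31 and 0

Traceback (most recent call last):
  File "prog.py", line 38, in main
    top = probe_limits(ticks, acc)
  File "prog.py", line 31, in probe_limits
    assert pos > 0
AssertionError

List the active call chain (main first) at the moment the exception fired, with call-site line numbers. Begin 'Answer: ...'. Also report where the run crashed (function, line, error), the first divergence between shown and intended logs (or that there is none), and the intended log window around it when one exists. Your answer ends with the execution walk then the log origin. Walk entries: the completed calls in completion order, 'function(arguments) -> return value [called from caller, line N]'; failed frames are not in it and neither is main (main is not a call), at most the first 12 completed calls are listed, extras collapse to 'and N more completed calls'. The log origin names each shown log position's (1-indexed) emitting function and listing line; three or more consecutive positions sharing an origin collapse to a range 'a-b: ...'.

Answer: main -> probe_limits (called at line 38).
The tell: The earliest visible damage is log position 6 — 'pack_ledger done: 0' rather than the intended 'pack_ledger done: 1'.
Crash: probe_limits, line 31, AssertionError.
First divergence: position 6 — the shown line 'pack_ledger done: 0' should read 'pack_ledger done: 1'.
Intended log window:
  4: process_batch done: 31
  5: pack_ledger start: n=5 cutoff=8
  6: pack_ledger done: 1
  7: stage values: 31 and 1
Execution walk:
  process_batch([8, 1, 12, 2, 8]) -> 31  [called from probe_limits, line 28]
  pack_ledger([8, 1, 12, 2, 8], 8) -> 0  [called from probe_limits, line 29]
Origin of each log line:
  1: from main, line 37
  2: from probe_limits, line 27
  3: from process_batch, line 2
  4: from process_batch, line 6
  5: from pack_ledger, line 10
  6: from pack_ledger, line 15
  7: from probe_limits, line 30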